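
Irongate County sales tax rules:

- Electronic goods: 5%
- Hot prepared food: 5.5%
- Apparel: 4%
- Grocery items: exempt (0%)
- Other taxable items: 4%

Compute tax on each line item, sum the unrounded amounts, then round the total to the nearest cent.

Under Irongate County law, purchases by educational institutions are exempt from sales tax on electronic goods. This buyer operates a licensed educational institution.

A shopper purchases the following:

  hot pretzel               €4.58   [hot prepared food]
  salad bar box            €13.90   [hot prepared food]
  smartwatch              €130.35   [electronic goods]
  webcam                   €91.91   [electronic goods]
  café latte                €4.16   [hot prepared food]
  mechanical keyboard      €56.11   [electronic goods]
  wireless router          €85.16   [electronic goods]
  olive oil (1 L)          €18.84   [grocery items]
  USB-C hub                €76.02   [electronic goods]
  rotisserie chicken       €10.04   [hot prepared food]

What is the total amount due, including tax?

€492.87

Hot pretzel €4.58: hot prepared food → 5.5% → €0.2519
Salad bar box €13.90: hot prepared food → 5.5% → €0.7645
Smartwatch €130.35: electronic goods, buyer-exempt → 0% → €0.00
Webcam €91.91: electronic goods, buyer-exempt → 0% → €0.00
Café latte €4.16: hot prepared food → 5.5% → €0.2288
Mechanical keyboard €56.11: electronic goods, buyer-exempt → 0% → €0.00
Wireless router €85.16: electronic goods, buyer-exempt → 0% → €0.00
Olive oil (1 L) €18.84: grocery items → 0% → €0.00
USB-C hub €76.02: electronic goods, buyer-exempt → 0% → €0.00
Rotisserie chicken €10.04: hot prepared food → 5.5% → €0.5522
Subtotal = €491.07; unrounded tax = €1.7974 → €1.80; total due = €492.87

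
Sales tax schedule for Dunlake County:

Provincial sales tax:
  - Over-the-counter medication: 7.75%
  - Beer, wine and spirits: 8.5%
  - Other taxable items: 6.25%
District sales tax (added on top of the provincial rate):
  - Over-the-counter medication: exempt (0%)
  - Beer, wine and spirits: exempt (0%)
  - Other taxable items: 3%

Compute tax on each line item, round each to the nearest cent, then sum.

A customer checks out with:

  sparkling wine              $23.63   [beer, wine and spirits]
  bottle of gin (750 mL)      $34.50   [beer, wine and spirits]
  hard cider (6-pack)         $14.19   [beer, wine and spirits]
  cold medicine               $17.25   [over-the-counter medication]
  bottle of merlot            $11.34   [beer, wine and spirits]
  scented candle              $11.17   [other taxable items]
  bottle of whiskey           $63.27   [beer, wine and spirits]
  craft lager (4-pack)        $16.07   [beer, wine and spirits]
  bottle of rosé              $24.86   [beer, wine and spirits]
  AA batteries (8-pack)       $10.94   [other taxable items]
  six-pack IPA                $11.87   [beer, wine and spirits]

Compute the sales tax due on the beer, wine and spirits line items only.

$16.98

Sparkling wine $23.63: beer, wine and spirits → 8.5% + 0% district = 8.5% → $2.01
Bottle of gin (750 mL) $34.50: beer, wine and spirits → 8.5% + 0% district = 8.5% → $2.93
Hard cider (6-pack) $14.19: beer, wine and spirits → 8.5% + 0% district = 8.5% → $1.21
Bottle of merlot $11.34: beer, wine and spirits → 8.5% + 0% district = 8.5% → $0.96
Bottle of whiskey $63.27: beer, wine and spirits → 8.5% + 0% district = 8.5% → $5.38
Craft lager (4-pack) $16.07: beer, wine and spirits → 8.5% + 0% district = 8.5% → $1.37
Bottle of rosé $24.86: beer, wine and spirits → 8.5% + 0% district = 8.5% → $2.11
Six-pack IPA $11.87: beer, wine and spirits → 8.5% + 0% district = 8.5% → $1.01
Tax on beer, wine and spirits = $2.01 + $2.93 + $1.21 + $0.96 + $5.38 + $1.37 + $2.11 + $1.01 = $16.98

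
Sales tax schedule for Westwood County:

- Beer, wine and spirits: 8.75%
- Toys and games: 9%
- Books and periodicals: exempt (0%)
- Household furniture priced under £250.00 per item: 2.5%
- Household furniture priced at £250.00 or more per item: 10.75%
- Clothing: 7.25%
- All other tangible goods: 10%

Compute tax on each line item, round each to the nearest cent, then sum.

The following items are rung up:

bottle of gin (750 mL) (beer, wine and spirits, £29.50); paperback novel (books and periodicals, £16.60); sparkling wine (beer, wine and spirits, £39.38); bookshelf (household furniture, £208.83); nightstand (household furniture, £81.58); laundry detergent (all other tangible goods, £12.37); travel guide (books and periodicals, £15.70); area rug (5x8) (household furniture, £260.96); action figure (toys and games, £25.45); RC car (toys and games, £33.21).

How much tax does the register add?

£47.86

Bottle of gin (750 mL) £29.50: beer, wine and spirits → 8.75% → £2.58
Paperback novel £16.60: books and periodicals → 0% → £0.00
Sparkling wine £39.38: beer, wine and spirits → 8.75% → £3.45
Bookshelf £208.83: household furniture, under £250.00 → 2.5% → £5.22
Nightstand £81.58: household furniture, under £250.00 → 2.5% → £2.04
Laundry detergent £12.37: all other tangible goods → 10% → £1.24
Travel guide £15.70: books and periodicals → 0% → £0.00
Area rug (5x8) £260.96: household furniture, £250.00 or more → 10.75% → £28.05
Action figure £25.45: toys and games → 9% → £2.29
RC car £33.21: toys and games → 9% → £2.99
Total tax = £2.58 + £3.45 + £5.22 + £2.04 + £1.24 + £28.05 + £2.29 + £2.99 = £47.86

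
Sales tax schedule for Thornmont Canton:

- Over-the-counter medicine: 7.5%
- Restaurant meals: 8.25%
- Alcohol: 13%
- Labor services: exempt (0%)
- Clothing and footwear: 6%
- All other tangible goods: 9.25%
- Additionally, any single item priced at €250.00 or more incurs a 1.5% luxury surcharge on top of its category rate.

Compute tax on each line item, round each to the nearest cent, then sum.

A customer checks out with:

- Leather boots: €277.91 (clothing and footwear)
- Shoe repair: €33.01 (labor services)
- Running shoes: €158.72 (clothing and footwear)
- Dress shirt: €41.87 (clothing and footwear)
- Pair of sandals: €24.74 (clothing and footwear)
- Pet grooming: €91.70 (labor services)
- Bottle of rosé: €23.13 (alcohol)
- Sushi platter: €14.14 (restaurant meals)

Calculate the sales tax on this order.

€38.53

Leather boots €277.91: clothing and footwear → 6% + 1.5% surcharge = 7.5% → €20.84
Shoe repair €33.01: labor services → 0% → €0.00
Running shoes €158.72: clothing and footwear → 6% → €9.52
Dress shirt €41.87: clothing and footwear → 6% → €2.51
Pair of sandals €24.74: clothing and footwear → 6% → €1.48
Pet grooming €91.70: labor services → 0% → €0.00
Bottle of rosé €23.13: alcohol → 13% → €3.01
Sushi platter €14.14: restaurant meals → 8.25% → €1.17
Total tax = €20.84 + €9.52 + €2.51 + €1.48 + €3.01 + €1.17 = €38.53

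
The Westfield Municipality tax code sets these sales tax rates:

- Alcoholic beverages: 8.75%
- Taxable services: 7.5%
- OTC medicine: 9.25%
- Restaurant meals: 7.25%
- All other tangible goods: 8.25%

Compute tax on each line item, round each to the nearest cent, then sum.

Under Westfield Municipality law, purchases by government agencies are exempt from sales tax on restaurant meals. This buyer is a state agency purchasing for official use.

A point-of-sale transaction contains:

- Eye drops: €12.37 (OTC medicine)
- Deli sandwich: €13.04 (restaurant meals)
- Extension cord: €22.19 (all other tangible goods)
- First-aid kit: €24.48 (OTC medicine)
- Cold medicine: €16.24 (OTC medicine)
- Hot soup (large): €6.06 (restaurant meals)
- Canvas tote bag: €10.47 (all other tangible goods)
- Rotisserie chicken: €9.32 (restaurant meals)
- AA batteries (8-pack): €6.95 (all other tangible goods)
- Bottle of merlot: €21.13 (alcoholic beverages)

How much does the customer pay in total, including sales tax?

€152.26

Eye drops €12.37: OTC medicine → 9.25% → €1.14
Deli sandwich €13.04: restaurant meals, buyer-exempt → 0% → €0.00
Extension cord €22.19: all other tangible goods → 8.25% → €1.83
First-aid kit €24.48: OTC medicine → 9.25% → €2.26
Cold medicine €16.24: OTC medicine → 9.25% → €1.50
Hot soup (large) €6.06: restaurant meals, buyer-exempt → 0% → €0.00
Canvas tote bag €10.47: all other tangible goods → 8.25% → €0.86
Rotisserie chicken €9.32: restaurant meals, buyer-exempt → 0% → €0.00
AA batteries (8-pack) €6.95: all other tangible goods → 8.25% → €0.57
Bottle of merlot €21.13: alcoholic beverages → 8.75% → €1.85
Subtotal = €142.25; tax = €10.01; total due = €152.26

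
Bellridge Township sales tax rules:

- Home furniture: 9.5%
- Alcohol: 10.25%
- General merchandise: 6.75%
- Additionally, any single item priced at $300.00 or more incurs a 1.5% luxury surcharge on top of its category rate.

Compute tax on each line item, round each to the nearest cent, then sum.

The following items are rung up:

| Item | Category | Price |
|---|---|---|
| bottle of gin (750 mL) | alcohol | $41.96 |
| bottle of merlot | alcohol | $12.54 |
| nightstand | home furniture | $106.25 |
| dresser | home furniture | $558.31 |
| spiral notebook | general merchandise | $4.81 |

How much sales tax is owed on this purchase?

$77.41

Bottle of gin (750 mL) $41.96: alcohol → 10.25% → $4.30
Bottle of merlot $12.54: alcohol → 10.25% → $1.29
Nightstand $106.25: home furniture → 9.5% → $10.09
Dresser $558.31: home furniture → 9.5% + 1.5% surcharge = 11% → $61.41
Spiral notebook $4.81: general merchandise → 6.75% → $0.32
Total tax = $4.30 + $1.29 + $10.09 + $61.41 + $0.32 = $77.41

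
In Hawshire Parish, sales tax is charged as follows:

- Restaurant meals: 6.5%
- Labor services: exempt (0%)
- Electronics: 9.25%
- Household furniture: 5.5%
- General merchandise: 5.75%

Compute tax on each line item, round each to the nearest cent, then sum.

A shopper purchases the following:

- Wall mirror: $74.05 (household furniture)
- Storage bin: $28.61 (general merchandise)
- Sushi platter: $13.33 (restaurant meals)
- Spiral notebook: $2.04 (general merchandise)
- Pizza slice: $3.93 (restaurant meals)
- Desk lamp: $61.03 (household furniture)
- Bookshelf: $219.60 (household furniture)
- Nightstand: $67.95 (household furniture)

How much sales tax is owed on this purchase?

$26.15

Wall mirror $74.05: household furniture → 5.5% → $4.07
Storage bin $28.61: general merchandise → 5.75% → $1.65
Sushi platter $13.33: restaurant meals → 6.5% → $0.87
Spiral notebook $2.04: general merchandise → 5.75% → $0.12
Pizza slice $3.93: restaurant meals → 6.5% → $0.26
Desk lamp $61.03: household furniture → 5.5% → $3.36
Bookshelf $219.60: household furniture → 5.5% → $12.08
Nightstand $67.95: household furniture → 5.5% → $3.74
Total tax = $4.07 + $1.65 + $0.87 + $0.12 + $0.26 + $3.36 + $12.08 + $3.74 = $26.15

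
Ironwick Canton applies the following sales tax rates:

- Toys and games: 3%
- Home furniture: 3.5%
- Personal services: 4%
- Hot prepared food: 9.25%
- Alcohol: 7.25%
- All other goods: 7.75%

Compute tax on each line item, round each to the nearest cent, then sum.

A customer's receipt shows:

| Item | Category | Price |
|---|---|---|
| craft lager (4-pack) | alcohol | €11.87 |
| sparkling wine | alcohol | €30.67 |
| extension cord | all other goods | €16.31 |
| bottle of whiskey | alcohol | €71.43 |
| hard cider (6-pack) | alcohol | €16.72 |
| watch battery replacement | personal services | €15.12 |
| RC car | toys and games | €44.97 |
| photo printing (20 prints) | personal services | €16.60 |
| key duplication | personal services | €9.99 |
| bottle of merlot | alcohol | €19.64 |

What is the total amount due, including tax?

Craft lager (4-pack) €11.87: alcohol → 7.25% → €0.86
Sparkling wine €30.67: alcohol → 7.25% → €2.22
Extension cord €16.31: all other goods → 7.75% → €1.26
Bottle of whiskey €71.43: alcohol → 7.25% → €5.18
Hard cider (6-pack) €16.72: alcohol → 7.25% → €1.21
Watch battery replacement €15.12: personal services → 4% → €0.60
RC car €44.97: toys and games → 3% → €1.35
Photo printing (20 prints) €16.60: personal services → 4% → €0.66
Key duplication €9.99: personal services → 4% → €0.40
Bottle of merlot €19.64: alcohol → 7.25% → €1.42
Subtotal = €253.32; tax = €15.16; total due = €268.48

€268.48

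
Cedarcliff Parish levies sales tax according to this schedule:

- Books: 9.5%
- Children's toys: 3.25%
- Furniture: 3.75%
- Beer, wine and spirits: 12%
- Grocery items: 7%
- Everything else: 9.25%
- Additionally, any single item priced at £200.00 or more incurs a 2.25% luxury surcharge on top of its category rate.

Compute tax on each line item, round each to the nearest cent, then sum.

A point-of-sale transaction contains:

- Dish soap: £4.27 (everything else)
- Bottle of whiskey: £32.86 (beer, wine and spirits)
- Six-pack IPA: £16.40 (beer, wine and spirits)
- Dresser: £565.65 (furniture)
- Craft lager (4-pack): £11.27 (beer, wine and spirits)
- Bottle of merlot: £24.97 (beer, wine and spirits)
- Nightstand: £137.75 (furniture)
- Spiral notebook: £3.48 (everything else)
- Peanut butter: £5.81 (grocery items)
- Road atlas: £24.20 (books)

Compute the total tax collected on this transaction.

£52.79

Dish soap £4.27: everything else → 9.25% → £0.39
Bottle of whiskey £32.86: beer, wine and spirits → 12% → £3.94
Six-pack IPA £16.40: beer, wine and spirits → 12% → £1.97
Dresser £565.65: furniture → 3.75% + 2.25% surcharge = 6% → £33.94
Craft lager (4-pack) £11.27: beer, wine and spirits → 12% → £1.35
Bottle of merlot £24.97: beer, wine and spirits → 12% → £3.00
Nightstand £137.75: furniture → 3.75% → £5.17
Spiral notebook £3.48: everything else → 9.25% → £0.32
Peanut butter £5.81: grocery items → 7% → £0.41
Road atlas £24.20: books → 9.5% → £2.30
Total tax = £0.39 + £3.94 + £1.97 + £33.94 + £1.35 + £3.00 + £5.17 + £0.32 + £0.41 + £2.30 = £52.79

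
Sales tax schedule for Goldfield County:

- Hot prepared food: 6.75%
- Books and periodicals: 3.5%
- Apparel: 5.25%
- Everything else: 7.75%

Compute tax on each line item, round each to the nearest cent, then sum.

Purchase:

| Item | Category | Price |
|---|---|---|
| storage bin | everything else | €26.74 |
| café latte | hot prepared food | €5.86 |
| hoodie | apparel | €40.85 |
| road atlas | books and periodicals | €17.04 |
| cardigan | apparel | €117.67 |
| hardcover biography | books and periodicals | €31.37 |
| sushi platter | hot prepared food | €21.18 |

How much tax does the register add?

€13.92

Storage bin €26.74: everything else → 7.75% → €2.07
Café latte €5.86: hot prepared food → 6.75% → €0.40
Hoodie €40.85: apparel → 5.25% → €2.14
Road atlas €17.04: books and periodicals → 3.5% → €0.60
Cardigan €117.67: apparel → 5.25% → €6.18
Hardcover biography €31.37: books and periodicals → 3.5% → €1.10
Sushi platter €21.18: hot prepared food → 6.75% → €1.43
Total tax = €2.07 + €0.40 + €2.14 + €0.60 + €6.18 + €1.10 + €1.43 = €13.92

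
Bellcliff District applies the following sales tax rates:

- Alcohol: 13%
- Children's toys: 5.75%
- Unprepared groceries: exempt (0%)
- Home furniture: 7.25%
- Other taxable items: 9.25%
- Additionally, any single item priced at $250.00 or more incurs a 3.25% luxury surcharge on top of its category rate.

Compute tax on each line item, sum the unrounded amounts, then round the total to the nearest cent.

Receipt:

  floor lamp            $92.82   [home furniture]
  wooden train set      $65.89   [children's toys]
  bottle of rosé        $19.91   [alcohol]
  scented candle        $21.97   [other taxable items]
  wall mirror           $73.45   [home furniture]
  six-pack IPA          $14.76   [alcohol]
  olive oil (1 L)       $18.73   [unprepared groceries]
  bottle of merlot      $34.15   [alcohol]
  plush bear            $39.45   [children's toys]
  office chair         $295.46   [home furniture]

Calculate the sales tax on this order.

$60.11

Floor lamp $92.82: home furniture → 7.25% → $6.72945
Wooden train set $65.89: children's toys → 5.75% → $3.788675
Bottle of rosé $19.91: alcohol → 13% → $2.5883
Scented candle $21.97: other taxable items → 9.25% → $2.032225
Wall mirror $73.45: home furniture → 7.25% → $5.325125
Six-pack IPA $14.76: alcohol → 13% → $1.9188
Olive oil (1 L) $18.73: unprepared groceries → 0% → $0.00
Bottle of merlot $34.15: alcohol → 13% → $4.4395
Plush bear $39.45: children's toys → 5.75% → $2.268375
Office chair $295.46: home furniture → 7.25% + 3.25% surcharge = 10.5% → $31.0233
Unrounded tax sum = $60.11375 → $60.11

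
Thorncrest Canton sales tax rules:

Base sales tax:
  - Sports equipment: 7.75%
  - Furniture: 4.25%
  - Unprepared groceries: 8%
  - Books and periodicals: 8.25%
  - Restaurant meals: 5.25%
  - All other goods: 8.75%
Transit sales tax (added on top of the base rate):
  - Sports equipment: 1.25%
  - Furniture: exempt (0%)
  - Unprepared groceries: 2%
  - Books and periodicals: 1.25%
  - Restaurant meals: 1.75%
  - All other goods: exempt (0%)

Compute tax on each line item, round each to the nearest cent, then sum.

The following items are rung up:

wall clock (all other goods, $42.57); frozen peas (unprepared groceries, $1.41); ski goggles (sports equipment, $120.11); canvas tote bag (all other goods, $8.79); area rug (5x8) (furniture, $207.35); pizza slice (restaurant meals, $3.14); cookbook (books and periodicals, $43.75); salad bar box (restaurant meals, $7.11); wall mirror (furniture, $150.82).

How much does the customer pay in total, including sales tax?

$620.59

Wall clock $42.57: all other goods → 8.75% + 0% transit = 8.75% → $3.72
Frozen peas $1.41: unprepared groceries → 8% + 2% transit = 10% → $0.14
Ski goggles $120.11: sports equipment → 7.75% + 1.25% transit = 9% → $10.81
Canvas tote bag $8.79: all other goods → 8.75% + 0% transit = 8.75% → $0.77
Area rug (5x8) $207.35: furniture → 4.25% + 0% transit = 4.25% → $8.81
Pizza slice $3.14: restaurant meals → 5.25% + 1.75% transit = 7% → $0.22
Cookbook $43.75: books and periodicals → 8.25% + 1.25% transit = 9.5% → $4.16
Salad bar box $7.11: restaurant meals → 5.25% + 1.75% transit = 7% → $0.50
Wall mirror $150.82: furniture → 4.25% + 0% transit = 4.25% → $6.41
Subtotal = $585.05; tax = $35.54; total due = $620.59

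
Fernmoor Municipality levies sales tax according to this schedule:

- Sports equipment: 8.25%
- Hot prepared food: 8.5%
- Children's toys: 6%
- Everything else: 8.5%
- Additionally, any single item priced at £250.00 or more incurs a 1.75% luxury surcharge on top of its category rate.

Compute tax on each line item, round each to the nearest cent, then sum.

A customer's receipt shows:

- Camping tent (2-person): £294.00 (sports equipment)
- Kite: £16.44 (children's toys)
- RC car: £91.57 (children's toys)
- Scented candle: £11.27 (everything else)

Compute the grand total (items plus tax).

£450.12

Camping tent (2-person) £294.00: sports equipment → 8.25% + 1.75% surcharge = 10% → £29.40
Kite £16.44: children's toys → 6% → £0.99
RC car £91.57: children's toys → 6% → £5.49
Scented candle £11.27: everything else → 8.5% → £0.96
Subtotal = £413.28; tax = £36.84; total due = £450.12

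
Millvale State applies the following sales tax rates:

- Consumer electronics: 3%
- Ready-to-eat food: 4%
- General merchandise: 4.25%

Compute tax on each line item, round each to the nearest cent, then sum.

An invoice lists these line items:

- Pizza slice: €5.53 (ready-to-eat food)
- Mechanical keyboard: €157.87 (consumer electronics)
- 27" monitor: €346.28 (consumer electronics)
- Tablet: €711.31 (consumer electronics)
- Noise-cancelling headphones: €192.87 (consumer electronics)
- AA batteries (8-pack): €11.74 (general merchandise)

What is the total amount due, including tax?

€1468.58

Pizza slice €5.53: ready-to-eat food → 4% → €0.22
Mechanical keyboard €157.87: consumer electronics → 3% → €4.74
27" monitor €346.28: consumer electronics → 3% → €10.39
Tablet €711.31: consumer electronics → 3% → €21.34
Noise-cancelling headphones €192.87: consumer electronics → 3% → €5.79
AA batteries (8-pack) €11.74: general merchandise → 4.25% → €0.50
Subtotal = €1425.60; tax = €42.98; total due = €1468.58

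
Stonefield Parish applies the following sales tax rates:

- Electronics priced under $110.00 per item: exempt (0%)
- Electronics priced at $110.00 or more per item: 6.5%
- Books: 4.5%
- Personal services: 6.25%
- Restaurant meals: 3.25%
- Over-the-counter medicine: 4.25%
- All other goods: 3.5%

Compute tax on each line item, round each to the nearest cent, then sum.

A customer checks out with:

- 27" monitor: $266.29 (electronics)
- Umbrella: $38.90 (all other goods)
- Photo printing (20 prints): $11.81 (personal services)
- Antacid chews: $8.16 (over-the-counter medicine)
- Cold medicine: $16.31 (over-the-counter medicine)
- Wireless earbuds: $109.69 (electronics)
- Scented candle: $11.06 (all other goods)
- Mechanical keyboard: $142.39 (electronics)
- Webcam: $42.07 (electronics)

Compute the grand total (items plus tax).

$676.78

27" monitor $266.29: electronics, $110.00 or more → 6.5% → $17.31
Umbrella $38.90: all other goods → 3.5% → $1.36
Photo printing (20 prints) $11.81: personal services → 6.25% → $0.74
Antacid chews $8.16: over-the-counter medicine → 4.25% → $0.35
Cold medicine $16.31: over-the-counter medicine → 4.25% → $0.69
Wireless earbuds $109.69: electronics, under $110.00 → 0% → $0.00
Scented candle $11.06: all other goods → 3.5% → $0.39
Mechanical keyboard $142.39: electronics, $110.00 or more → 6.5% → $9.26
Webcam $42.07: electronics, under $110.00 → 0% → $0.00
Subtotal = $646.68; tax = $30.10; total due = $676.78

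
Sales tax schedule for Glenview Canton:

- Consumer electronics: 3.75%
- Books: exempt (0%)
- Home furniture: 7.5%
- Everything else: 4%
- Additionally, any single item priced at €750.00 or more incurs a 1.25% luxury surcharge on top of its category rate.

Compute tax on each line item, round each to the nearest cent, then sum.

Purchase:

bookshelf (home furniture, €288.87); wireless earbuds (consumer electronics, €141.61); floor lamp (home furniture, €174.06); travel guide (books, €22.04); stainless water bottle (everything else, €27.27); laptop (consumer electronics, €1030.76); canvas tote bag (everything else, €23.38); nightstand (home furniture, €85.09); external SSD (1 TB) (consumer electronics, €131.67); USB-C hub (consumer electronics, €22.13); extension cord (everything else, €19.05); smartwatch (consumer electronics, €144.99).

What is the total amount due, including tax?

€2222.87

Bookshelf €288.87: home furniture → 7.5% → €21.67
Wireless earbuds €141.61: consumer electronics → 3.75% → €5.31
Floor lamp €174.06: home furniture → 7.5% → €13.05
Travel guide €22.04: books → 0% → €0.00
Stainless water bottle €27.27: everything else → 4% → €1.09
Laptop €1030.76: consumer electronics → 3.75% + 1.25% surcharge = 5% → €51.54
Canvas tote bag €23.38: everything else → 4% → €0.94
Nightstand €85.09: home furniture → 7.5% → €6.38
External SSD (1 TB) €131.67: consumer electronics → 3.75% → €4.94
USB-C hub €22.13: consumer electronics → 3.75% → €0.83
Extension cord €19.05: everything else → 4% → €0.76
Smartwatch €144.99: consumer electronics → 3.75% → €5.44
Subtotal = €2110.92; tax = €111.95; total due = €2222.87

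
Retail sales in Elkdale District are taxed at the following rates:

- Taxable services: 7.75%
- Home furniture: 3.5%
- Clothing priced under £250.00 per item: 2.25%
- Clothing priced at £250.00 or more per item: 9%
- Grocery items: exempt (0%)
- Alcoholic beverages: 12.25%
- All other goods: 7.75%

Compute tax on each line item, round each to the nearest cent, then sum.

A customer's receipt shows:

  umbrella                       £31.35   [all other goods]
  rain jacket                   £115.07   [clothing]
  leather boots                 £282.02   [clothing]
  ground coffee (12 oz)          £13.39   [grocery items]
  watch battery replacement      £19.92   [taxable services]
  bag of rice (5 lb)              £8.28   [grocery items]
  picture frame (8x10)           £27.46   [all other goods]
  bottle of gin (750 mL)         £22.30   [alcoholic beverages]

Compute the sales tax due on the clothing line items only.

£27.97

Rain jacket £115.07: clothing, under £250.00 → 2.25% → £2.59
Leather boots £282.02: clothing, £250.00 or more → 9% → £25.38
Tax on clothing = £2.59 + £25.38 = £27.97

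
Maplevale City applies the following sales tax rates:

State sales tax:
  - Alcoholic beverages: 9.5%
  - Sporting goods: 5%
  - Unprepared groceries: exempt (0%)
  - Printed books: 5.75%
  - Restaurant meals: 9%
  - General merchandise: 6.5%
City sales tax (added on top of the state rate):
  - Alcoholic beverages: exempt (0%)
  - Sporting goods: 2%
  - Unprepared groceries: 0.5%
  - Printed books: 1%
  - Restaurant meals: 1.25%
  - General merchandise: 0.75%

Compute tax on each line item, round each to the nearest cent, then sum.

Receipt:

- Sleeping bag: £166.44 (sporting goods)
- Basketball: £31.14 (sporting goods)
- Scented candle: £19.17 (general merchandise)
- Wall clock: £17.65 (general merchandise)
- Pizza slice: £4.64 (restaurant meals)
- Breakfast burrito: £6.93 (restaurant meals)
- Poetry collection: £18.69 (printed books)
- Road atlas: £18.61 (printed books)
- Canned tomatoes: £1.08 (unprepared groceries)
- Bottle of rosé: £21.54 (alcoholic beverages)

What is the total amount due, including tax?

Sleeping bag £166.44: sporting goods → 5% + 2% city = 7% → £11.65
Basketball £31.14: sporting goods → 5% + 2% city = 7% → £2.18
Scented candle £19.17: general merchandise → 6.5% + 0.75% city = 7.25% → £1.39
Wall clock £17.65: general merchandise → 6.5% + 0.75% city = 7.25% → £1.28
Pizza slice £4.64: restaurant meals → 9% + 1.25% city = 10.25% → £0.48
Breakfast burrito £6.93: restaurant meals → 9% + 1.25% city = 10.25% → £0.71
Poetry collection £18.69: printed books → 5.75% + 1% city = 6.75% → £1.26
Road atlas £18.61: printed books → 5.75% + 1% city = 6.75% → £1.26
Canned tomatoes £1.08: unprepared groceries → 0% + 0.5% city = 0.5% → £0.01
Bottle of rosé £21.54: alcoholic beverages → 9.5% + 0% city = 9.5% → £2.05
Subtotal = £305.89; tax = £22.27; total due = £328.16

£328.16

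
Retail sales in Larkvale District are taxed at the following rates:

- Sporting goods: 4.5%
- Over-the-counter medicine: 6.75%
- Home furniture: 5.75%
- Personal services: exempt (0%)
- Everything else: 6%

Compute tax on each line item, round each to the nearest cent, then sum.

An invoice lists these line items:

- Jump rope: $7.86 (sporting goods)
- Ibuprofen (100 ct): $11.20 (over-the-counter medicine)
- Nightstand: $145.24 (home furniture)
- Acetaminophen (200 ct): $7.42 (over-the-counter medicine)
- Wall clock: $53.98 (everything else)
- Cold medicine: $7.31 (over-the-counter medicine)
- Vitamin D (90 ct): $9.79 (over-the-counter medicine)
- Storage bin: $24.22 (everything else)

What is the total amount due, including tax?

$282.82

Jump rope $7.86: sporting goods → 4.5% → $0.35
Ibuprofen (100 ct) $11.20: over-the-counter medicine → 6.75% → $0.76
Nightstand $145.24: home furniture → 5.75% → $8.35
Acetaminophen (200 ct) $7.42: over-the-counter medicine → 6.75% → $0.50
Wall clock $53.98: everything else → 6% → $3.24
Cold medicine $7.31: over-the-counter medicine → 6.75% → $0.49
Vitamin D (90 ct) $9.79: over-the-counter medicine → 6.75% → $0.66
Storage bin $24.22: everything else → 6% → $1.45
Subtotal = $267.02; tax = $15.80; total due = $282.82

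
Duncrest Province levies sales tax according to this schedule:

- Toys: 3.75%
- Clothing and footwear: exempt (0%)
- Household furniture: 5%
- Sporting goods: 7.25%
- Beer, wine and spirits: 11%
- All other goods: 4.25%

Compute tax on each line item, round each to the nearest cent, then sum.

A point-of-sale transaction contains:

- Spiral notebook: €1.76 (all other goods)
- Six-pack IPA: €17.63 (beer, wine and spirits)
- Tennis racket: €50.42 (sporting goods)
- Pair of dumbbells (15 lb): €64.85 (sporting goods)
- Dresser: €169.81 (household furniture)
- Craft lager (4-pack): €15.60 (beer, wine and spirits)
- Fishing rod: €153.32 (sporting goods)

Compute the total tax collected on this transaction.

Spiral notebook €1.76: all other goods → 4.25% → €0.07
Six-pack IPA €17.63: beer, wine and spirits → 11% → €1.94
Tennis racket €50.42: sporting goods → 7.25% → €3.66
Pair of dumbbells (15 lb) €64.85: sporting goods → 7.25% → €4.70
Dresser €169.81: household furniture → 5% → €8.49
Craft lager (4-pack) €15.60: beer, wine and spirits → 11% → €1.72
Fishing rod €153.32: sporting goods → 7.25% → €11.12
Total tax = €0.07 + €1.94 + €3.66 + €4.70 + €8.49 + €1.72 + €11.12 = €31.70

€31.70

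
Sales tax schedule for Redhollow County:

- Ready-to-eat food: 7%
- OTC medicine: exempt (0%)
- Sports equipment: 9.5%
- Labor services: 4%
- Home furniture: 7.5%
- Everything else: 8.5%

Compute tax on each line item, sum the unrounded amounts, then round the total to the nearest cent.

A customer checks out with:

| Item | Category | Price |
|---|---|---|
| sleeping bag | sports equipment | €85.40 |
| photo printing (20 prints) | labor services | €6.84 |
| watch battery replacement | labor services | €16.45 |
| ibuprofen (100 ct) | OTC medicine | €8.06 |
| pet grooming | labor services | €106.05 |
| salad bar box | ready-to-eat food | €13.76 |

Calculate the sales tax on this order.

Sleeping bag €85.40: sports equipment → 9.5% → €8.113
Photo printing (20 prints) €6.84: labor services → 4% → €0.2736
Watch battery replacement €16.45: labor services → 4% → €0.658
Ibuprofen (100 ct) €8.06: OTC medicine → 0% → €0.00
Pet grooming €106.05: labor services → 4% → €4.242
Salad bar box €13.76: ready-to-eat food → 7% → €0.9632
Unrounded tax sum = €14.2498 → €14.25

€14.25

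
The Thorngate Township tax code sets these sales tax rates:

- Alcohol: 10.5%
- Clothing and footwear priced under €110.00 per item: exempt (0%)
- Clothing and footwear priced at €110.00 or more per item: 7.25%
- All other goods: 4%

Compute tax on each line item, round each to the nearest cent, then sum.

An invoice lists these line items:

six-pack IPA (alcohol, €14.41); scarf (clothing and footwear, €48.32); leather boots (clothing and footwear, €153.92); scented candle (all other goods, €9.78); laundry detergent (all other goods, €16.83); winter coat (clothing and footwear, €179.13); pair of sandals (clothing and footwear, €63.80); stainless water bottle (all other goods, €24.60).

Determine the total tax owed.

Six-pack IPA €14.41: alcohol → 10.5% → €1.51
Scarf €48.32: clothing and footwear, under €110.00 → 0% → €0.00
Leather boots €153.92: clothing and footwear, €110.00 or more → 7.25% → €11.16
Scented candle €9.78: all other goods → 4% → €0.39
Laundry detergent €16.83: all other goods → 4% → €0.67
Winter coat €179.13: clothing and footwear, €110.00 or more → 7.25% → €12.99
Pair of sandals €63.80: clothing and footwear, under €110.00 → 0% → €0.00
Stainless water bottle €24.60: all other goods → 4% → €0.98
Total tax = €1.51 + €11.16 + €0.39 + €0.67 + €12.99 + €0.98 = €27.70

€27.70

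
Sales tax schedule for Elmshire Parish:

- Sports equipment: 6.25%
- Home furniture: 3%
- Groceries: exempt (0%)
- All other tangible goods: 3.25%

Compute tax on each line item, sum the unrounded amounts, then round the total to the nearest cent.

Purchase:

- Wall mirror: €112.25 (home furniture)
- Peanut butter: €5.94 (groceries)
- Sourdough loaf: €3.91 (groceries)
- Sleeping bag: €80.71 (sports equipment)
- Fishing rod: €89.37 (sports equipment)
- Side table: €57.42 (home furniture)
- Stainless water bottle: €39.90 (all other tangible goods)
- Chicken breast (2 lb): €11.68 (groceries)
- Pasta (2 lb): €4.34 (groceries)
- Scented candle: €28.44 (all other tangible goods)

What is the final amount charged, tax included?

€451.90

Wall mirror €112.25: home furniture → 3% → €3.3675
Peanut butter €5.94: groceries → 0% → €0.00
Sourdough loaf €3.91: groceries → 0% → €0.00
Sleeping bag €80.71: sports equipment → 6.25% → €5.044375
Fishing rod €89.37: sports equipment → 6.25% → €5.585625
Side table €57.42: home furniture → 3% → €1.7226
Stainless water bottle €39.90: all other tangible goods → 3.25% → €1.29675
Chicken breast (2 lb) €11.68: groceries → 0% → €0.00
Pasta (2 lb) €4.34: groceries → 0% → €0.00
Scented candle €28.44: all other tangible goods → 3.25% → €0.9243
Subtotal = €433.96; unrounded tax = €17.94115 → €17.94; total due = €451.90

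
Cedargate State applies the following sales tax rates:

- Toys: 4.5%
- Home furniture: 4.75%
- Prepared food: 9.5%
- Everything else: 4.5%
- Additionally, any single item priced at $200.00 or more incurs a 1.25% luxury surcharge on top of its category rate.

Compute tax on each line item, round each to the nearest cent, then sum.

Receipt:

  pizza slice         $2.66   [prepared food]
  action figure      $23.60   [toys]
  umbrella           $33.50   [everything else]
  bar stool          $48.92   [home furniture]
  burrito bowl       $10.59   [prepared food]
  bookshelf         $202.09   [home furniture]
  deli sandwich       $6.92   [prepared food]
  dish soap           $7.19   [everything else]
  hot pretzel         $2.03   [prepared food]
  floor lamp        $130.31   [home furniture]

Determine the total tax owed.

$25.64

Pizza slice $2.66: prepared food → 9.5% → $0.25
Action figure $23.60: toys → 4.5% → $1.06
Umbrella $33.50: everything else → 4.5% → $1.51
Bar stool $48.92: home furniture → 4.75% → $2.32
Burrito bowl $10.59: prepared food → 9.5% → $1.01
Bookshelf $202.09: home furniture → 4.75% + 1.25% surcharge = 6% → $12.13
Deli sandwich $6.92: prepared food → 9.5% → $0.66
Dish soap $7.19: everything else → 4.5% → $0.32
Hot pretzel $2.03: prepared food → 9.5% → $0.19
Floor lamp $130.31: home furniture → 4.75% → $6.19
Total tax = $0.25 + $1.06 + $1.51 + $2.32 + $1.01 + $12.13 + $0.66 + $0.32 + $0.19 + $6.19 = $25.64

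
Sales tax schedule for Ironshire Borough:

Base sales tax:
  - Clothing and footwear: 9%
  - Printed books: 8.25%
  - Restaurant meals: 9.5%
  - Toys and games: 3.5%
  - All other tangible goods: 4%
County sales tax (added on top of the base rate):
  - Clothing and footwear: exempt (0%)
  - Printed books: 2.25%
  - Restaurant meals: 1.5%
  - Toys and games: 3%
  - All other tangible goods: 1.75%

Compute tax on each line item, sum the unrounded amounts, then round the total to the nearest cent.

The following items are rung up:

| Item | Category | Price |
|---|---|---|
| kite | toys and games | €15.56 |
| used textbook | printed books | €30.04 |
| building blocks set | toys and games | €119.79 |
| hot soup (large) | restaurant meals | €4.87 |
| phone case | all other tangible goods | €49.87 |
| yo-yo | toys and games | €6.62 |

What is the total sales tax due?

Kite €15.56: toys and games → 3.5% + 3% county = 6.5% → €1.0114
Used textbook €30.04: printed books → 8.25% + 2.25% county = 10.5% → €3.1542
Building blocks set €119.79: toys and games → 3.5% + 3% county = 6.5% → €7.78635
Hot soup (large) €4.87: restaurant meals → 9.5% + 1.5% county = 11% → €0.5357
Phone case €49.87: all other tangible goods → 4% + 1.75% county = 5.75% → €2.867525
Yo-yo €6.62: toys and games → 3.5% + 3% county = 6.5% → €0.4303
Unrounded tax sum = €15.785475 → €15.79

€15.79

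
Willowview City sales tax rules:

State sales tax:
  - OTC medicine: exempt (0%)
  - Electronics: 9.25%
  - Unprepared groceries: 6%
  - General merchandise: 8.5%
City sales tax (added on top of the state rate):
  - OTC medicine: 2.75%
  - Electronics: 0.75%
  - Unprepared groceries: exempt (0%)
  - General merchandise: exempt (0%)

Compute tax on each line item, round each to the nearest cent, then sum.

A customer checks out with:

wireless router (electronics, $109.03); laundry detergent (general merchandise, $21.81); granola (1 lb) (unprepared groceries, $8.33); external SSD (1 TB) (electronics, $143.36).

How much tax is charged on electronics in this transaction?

$25.24

Wireless router $109.03: electronics → 9.25% + 0.75% city = 10% → $10.90
External SSD (1 TB) $143.36: electronics → 9.25% + 0.75% city = 10% → $14.34
Tax on electronics = $10.90 + $14.34 = $25.24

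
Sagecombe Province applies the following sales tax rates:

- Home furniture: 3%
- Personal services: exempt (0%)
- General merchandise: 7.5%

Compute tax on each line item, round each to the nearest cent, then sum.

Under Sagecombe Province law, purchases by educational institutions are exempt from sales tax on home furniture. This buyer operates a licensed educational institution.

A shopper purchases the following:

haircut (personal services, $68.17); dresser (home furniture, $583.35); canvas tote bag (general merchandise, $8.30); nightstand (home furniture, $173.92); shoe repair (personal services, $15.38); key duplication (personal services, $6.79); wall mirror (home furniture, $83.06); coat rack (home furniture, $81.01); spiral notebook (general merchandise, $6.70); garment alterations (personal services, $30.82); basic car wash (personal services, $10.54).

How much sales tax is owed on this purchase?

$1.12

Haircut $68.17: personal services → 0% → $0.00
Dresser $583.35: home furniture, buyer-exempt → 0% → $0.00
Canvas tote bag $8.30: general merchandise → 7.5% → $0.62
Nightstand $173.92: home furniture, buyer-exempt → 0% → $0.00
Shoe repair $15.38: personal services → 0% → $0.00
Key duplication $6.79: personal services → 0% → $0.00
Wall mirror $83.06: home furniture, buyer-exempt → 0% → $0.00
Coat rack $81.01: home furniture, buyer-exempt → 0% → $0.00
Spiral notebook $6.70: general merchandise → 7.5% → $0.50
Garment alterations $30.82: personal services → 0% → $0.00
Basic car wash $10.54: personal services → 0% → $0.00
Total tax = $0.62 + $0.50 = $1.12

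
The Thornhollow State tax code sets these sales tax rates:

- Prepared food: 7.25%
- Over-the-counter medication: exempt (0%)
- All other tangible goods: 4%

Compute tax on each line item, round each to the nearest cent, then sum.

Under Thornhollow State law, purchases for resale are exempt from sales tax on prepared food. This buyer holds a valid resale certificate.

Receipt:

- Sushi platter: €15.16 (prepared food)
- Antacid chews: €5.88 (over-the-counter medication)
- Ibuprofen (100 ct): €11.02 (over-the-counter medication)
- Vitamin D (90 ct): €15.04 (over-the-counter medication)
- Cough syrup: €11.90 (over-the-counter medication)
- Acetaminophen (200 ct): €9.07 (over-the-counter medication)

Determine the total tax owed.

Sushi platter €15.16: prepared food, buyer-exempt → 0% → €0.00
Antacid chews €5.88: over-the-counter medication → 0% → €0.00
Ibuprofen (100 ct) €11.02: over-the-counter medication → 0% → €0.00
Vitamin D (90 ct) €15.04: over-the-counter medication → 0% → €0.00
Cough syrup €11.90: over-the-counter medication → 0% → €0.00
Acetaminophen (200 ct) €9.07: over-the-counter medication → 0% → €0.00
Total tax = €0.00

€0.00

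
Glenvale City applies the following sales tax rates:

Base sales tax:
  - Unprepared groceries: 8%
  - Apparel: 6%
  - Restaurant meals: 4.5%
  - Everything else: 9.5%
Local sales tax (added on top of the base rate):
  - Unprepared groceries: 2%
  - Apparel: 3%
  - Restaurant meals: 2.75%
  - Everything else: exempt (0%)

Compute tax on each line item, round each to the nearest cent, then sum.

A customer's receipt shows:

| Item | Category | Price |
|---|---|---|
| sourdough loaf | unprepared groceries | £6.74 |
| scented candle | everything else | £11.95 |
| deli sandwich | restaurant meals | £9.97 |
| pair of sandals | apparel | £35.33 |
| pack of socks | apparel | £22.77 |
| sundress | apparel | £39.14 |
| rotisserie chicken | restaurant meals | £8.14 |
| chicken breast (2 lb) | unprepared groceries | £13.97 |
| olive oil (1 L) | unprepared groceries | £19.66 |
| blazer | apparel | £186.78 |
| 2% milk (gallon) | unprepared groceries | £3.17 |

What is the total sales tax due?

Sourdough loaf £6.74: unprepared groceries → 8% + 2% local = 10% → £0.67
Scented candle £11.95: everything else → 9.5% + 0% local = 9.5% → £1.14
Deli sandwich £9.97: restaurant meals → 4.5% + 2.75% local = 7.25% → £0.72
Pair of sandals £35.33: apparel → 6% + 3% local = 9% → £3.18
Pack of socks £22.77: apparel → 6% + 3% local = 9% → £2.05
Sundress £39.14: apparel → 6% + 3% local = 9% → £3.52
Rotisserie chicken £8.14: restaurant meals → 4.5% + 2.75% local = 7.25% → £0.59
Chicken breast (2 lb) £13.97: unprepared groceries → 8% + 2% local = 10% → £1.40
Olive oil (1 L) £19.66: unprepared groceries → 8% + 2% local = 10% → £1.97
Blazer £186.78: apparel → 6% + 3% local = 9% → £16.81
2% milk (gallon) £3.17: unprepared groceries → 8% + 2% local = 10% → £0.32
Total tax = £0.67 + £1.14 + £0.72 + £3.18 + £2.05 + £3.52 + £0.59 + £1.40 + £1.97 + £16.81 + £0.32 = £32.37

£32.37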